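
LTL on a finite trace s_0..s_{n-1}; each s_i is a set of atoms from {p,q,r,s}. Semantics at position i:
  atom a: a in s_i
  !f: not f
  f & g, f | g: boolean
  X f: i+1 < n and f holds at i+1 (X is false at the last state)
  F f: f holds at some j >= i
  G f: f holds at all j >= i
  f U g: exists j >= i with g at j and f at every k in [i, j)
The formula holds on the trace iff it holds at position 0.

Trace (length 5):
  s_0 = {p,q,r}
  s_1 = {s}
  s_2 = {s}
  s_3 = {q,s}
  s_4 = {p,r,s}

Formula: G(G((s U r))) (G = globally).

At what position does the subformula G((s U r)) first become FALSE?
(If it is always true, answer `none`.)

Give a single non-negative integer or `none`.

s_0={p,q,r}: G((s U r))=True (s U r)=True s=False r=True
s_1={s}: G((s U r))=True (s U r)=True s=True r=False
s_2={s}: G((s U r))=True (s U r)=True s=True r=False
s_3={q,s}: G((s U r))=True (s U r)=True s=True r=False
s_4={p,r,s}: G((s U r))=True (s U r)=True s=True r=True
G(G((s U r))) holds globally = True
No violation — formula holds at every position.

Answer: none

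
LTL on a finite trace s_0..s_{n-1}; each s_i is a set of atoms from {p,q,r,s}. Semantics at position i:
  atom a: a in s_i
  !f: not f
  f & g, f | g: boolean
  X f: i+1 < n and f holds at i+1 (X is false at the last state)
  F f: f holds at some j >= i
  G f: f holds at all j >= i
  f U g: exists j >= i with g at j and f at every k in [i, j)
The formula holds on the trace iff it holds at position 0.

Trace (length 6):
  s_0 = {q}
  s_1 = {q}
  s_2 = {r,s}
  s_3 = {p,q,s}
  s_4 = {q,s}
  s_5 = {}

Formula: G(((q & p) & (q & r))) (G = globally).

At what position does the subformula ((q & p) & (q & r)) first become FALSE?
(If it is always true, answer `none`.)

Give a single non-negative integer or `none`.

s_0={q}: ((q & p) & (q & r))=False (q & p)=False q=True p=False (q & r)=False r=False
s_1={q}: ((q & p) & (q & r))=False (q & p)=False q=True p=False (q & r)=False r=False
s_2={r,s}: ((q & p) & (q & r))=False (q & p)=False q=False p=False (q & r)=False r=True
s_3={p,q,s}: ((q & p) & (q & r))=False (q & p)=True q=True p=True (q & r)=False r=False
s_4={q,s}: ((q & p) & (q & r))=False (q & p)=False q=True p=False (q & r)=False r=False
s_5={}: ((q & p) & (q & r))=False (q & p)=False q=False p=False (q & r)=False r=False
G(((q & p) & (q & r))) holds globally = False
First violation at position 0.

Answer: 0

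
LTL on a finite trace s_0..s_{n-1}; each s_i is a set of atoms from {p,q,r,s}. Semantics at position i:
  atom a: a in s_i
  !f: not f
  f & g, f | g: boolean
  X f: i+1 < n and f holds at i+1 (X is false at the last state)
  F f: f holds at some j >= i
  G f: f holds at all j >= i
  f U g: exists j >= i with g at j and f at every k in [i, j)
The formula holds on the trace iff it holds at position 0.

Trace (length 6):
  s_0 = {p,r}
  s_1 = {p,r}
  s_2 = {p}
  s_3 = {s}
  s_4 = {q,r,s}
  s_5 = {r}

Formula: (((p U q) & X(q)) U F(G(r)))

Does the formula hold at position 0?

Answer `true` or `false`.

s_0={p,r}: (((p U q) & X(q)) U F(G(r)))=True ((p U q) & X(q))=False (p U q)=False p=True q=False X(q)=False F(G(r))=True G(r)=False r=True
s_1={p,r}: (((p U q) & X(q)) U F(G(r)))=True ((p U q) & X(q))=False (p U q)=False p=True q=False X(q)=False F(G(r))=True G(r)=False r=True
s_2={p}: (((p U q) & X(q)) U F(G(r)))=True ((p U q) & X(q))=False (p U q)=False p=True q=False X(q)=False F(G(r))=True G(r)=False r=False
s_3={s}: (((p U q) & X(q)) U F(G(r)))=True ((p U q) & X(q))=False (p U q)=False p=False q=False X(q)=True F(G(r))=True G(r)=False r=False
s_4={q,r,s}: (((p U q) & X(q)) U F(G(r)))=True ((p U q) & X(q))=False (p U q)=True p=False q=True X(q)=False F(G(r))=True G(r)=True r=True
s_5={r}: (((p U q) & X(q)) U F(G(r)))=True ((p U q) & X(q))=False (p U q)=False p=False q=False X(q)=False F(G(r))=True G(r)=True r=True

Answer: true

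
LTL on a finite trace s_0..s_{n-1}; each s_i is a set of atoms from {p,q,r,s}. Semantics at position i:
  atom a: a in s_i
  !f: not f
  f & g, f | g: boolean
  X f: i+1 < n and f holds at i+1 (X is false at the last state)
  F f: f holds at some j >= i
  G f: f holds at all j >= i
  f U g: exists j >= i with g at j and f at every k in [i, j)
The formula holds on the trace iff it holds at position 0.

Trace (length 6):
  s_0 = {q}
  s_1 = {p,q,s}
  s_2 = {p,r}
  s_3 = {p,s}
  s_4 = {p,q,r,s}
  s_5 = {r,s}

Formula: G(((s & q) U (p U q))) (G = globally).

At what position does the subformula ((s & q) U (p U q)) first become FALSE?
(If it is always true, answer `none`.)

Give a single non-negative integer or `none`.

s_0={q}: ((s & q) U (p U q))=True (s & q)=False s=False q=True (p U q)=True p=False
s_1={p,q,s}: ((s & q) U (p U q))=True (s & q)=True s=True q=True (p U q)=True p=True
s_2={p,r}: ((s & q) U (p U q))=True (s & q)=False s=False q=False (p U q)=True p=True
s_3={p,s}: ((s & q) U (p U q))=True (s & q)=False s=True q=False (p U q)=True p=True
s_4={p,q,r,s}: ((s & q) U (p U q))=True (s & q)=True s=True q=True (p U q)=True p=True
s_5={r,s}: ((s & q) U (p U q))=False (s & q)=False s=True q=False (p U q)=False p=False
G(((s & q) U (p U q))) holds globally = False
First violation at position 5.

Answer: 5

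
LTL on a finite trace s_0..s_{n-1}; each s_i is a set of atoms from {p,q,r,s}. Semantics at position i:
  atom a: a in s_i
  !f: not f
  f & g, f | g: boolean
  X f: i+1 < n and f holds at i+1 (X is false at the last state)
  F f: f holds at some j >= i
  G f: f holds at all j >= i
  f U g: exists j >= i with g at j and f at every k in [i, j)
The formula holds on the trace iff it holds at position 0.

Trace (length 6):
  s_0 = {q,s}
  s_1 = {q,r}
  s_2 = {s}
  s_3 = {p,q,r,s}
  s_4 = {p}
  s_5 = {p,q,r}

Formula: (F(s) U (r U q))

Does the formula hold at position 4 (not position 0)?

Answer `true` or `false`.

s_0={q,s}: (F(s) U (r U q))=True F(s)=True s=True (r U q)=True r=False q=True
s_1={q,r}: (F(s) U (r U q))=True F(s)=True s=False (r U q)=True r=True q=True
s_2={s}: (F(s) U (r U q))=True F(s)=True s=True (r U q)=False r=False q=False
s_3={p,q,r,s}: (F(s) U (r U q))=True F(s)=True s=True (r U q)=True r=True q=True
s_4={p}: (F(s) U (r U q))=False F(s)=False s=False (r U q)=False r=False q=False
s_5={p,q,r}: (F(s) U (r U q))=True F(s)=False s=False (r U q)=True r=True q=True
Evaluating at position 4: result = False

Answer: false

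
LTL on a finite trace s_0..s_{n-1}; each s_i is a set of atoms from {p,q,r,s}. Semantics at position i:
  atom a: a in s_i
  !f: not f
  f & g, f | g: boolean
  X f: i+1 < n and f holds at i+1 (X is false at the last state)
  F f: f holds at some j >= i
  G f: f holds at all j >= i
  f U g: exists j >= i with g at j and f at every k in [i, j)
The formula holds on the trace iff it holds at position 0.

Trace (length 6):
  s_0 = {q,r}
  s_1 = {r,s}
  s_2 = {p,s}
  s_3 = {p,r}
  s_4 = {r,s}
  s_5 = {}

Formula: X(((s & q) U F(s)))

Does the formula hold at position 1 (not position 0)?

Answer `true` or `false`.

s_0={q,r}: X(((s & q) U F(s)))=True ((s & q) U F(s))=True (s & q)=False s=False q=True F(s)=True
s_1={r,s}: X(((s & q) U F(s)))=True ((s & q) U F(s))=True (s & q)=False s=True q=False F(s)=True
s_2={p,s}: X(((s & q) U F(s)))=True ((s & q) U F(s))=True (s & q)=False s=True q=False F(s)=True
s_3={p,r}: X(((s & q) U F(s)))=True ((s & q) U F(s))=True (s & q)=False s=False q=False F(s)=True
s_4={r,s}: X(((s & q) U F(s)))=False ((s & q) U F(s))=True (s & q)=False s=True q=False F(s)=True
s_5={}: X(((s & q) U F(s)))=False ((s & q) U F(s))=False (s & q)=False s=False q=False F(s)=False
Evaluating at position 1: result = True

Answer: true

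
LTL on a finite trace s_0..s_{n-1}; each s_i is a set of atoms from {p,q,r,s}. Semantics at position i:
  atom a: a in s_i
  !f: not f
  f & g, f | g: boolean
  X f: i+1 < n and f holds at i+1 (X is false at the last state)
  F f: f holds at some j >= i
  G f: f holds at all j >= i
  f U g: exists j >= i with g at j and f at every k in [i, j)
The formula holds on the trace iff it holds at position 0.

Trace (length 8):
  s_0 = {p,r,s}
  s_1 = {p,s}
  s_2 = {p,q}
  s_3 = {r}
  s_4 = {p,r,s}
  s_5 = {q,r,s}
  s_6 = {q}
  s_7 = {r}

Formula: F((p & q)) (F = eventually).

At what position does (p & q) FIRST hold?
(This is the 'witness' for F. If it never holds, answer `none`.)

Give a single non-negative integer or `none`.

Answer: 2

Derivation:
s_0={p,r,s}: (p & q)=False p=True q=False
s_1={p,s}: (p & q)=False p=True q=False
s_2={p,q}: (p & q)=True p=True q=True
s_3={r}: (p & q)=False p=False q=False
s_4={p,r,s}: (p & q)=False p=True q=False
s_5={q,r,s}: (p & q)=False p=False q=True
s_6={q}: (p & q)=False p=False q=True
s_7={r}: (p & q)=False p=False q=False
F((p & q)) holds; first witness at position 2.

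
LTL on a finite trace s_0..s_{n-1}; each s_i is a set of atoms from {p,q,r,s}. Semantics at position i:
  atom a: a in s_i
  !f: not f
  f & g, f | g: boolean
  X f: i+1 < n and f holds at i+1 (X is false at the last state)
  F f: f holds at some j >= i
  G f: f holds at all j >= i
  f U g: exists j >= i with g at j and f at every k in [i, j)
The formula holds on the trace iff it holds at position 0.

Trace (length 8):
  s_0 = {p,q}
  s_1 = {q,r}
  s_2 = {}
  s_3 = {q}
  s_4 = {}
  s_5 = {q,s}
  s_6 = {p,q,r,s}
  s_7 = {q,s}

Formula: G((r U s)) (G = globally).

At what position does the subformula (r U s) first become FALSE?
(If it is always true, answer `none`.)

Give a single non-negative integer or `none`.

s_0={p,q}: (r U s)=False r=False s=False
s_1={q,r}: (r U s)=False r=True s=False
s_2={}: (r U s)=False r=False s=False
s_3={q}: (r U s)=False r=False s=False
s_4={}: (r U s)=False r=False s=False
s_5={q,s}: (r U s)=True r=False s=True
s_6={p,q,r,s}: (r U s)=True r=True s=True
s_7={q,s}: (r U s)=True r=False s=True
G((r U s)) holds globally = False
First violation at position 0.

Answer: 0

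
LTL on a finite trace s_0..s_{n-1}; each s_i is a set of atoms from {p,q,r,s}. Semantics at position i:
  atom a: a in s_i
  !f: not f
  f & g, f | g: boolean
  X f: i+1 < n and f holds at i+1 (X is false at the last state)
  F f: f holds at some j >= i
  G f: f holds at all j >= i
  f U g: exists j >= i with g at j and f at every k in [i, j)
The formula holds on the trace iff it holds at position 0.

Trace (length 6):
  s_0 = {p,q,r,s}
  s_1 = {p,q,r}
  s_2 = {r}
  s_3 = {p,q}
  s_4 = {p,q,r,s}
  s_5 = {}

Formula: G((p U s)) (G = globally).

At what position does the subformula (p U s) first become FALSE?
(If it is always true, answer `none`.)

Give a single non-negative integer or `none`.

Answer: 1

Derivation:
s_0={p,q,r,s}: (p U s)=True p=True s=True
s_1={p,q,r}: (p U s)=False p=True s=False
s_2={r}: (p U s)=False p=False s=False
s_3={p,q}: (p U s)=True p=True s=False
s_4={p,q,r,s}: (p U s)=True p=True s=True
s_5={}: (p U s)=False p=False s=False
G((p U s)) holds globally = False
First violation at position 1.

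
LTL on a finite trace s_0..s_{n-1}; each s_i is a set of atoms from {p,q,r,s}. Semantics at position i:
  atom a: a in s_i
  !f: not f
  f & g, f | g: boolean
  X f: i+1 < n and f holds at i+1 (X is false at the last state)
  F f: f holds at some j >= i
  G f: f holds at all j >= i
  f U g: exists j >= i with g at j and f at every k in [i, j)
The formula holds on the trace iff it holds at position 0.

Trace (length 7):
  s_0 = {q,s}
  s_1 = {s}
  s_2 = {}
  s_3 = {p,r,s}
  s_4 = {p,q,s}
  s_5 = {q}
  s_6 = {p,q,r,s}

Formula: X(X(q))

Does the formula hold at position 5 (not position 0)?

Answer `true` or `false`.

Answer: false

Derivation:
s_0={q,s}: X(X(q))=False X(q)=False q=True
s_1={s}: X(X(q))=False X(q)=False q=False
s_2={}: X(X(q))=True X(q)=False q=False
s_3={p,r,s}: X(X(q))=True X(q)=True q=False
s_4={p,q,s}: X(X(q))=True X(q)=True q=True
s_5={q}: X(X(q))=False X(q)=True q=True
s_6={p,q,r,s}: X(X(q))=False X(q)=False q=True
Evaluating at position 5: result = False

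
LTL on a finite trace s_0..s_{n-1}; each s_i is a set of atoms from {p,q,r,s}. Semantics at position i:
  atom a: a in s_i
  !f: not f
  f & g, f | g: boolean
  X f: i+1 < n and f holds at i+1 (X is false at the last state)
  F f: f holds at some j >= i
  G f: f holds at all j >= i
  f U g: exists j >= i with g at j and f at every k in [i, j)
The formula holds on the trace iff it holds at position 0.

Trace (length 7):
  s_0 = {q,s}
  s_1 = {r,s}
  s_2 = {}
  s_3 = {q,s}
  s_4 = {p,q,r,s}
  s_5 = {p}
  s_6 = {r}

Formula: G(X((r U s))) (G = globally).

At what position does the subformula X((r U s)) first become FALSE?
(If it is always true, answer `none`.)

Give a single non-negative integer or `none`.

s_0={q,s}: X((r U s))=True (r U s)=True r=False s=True
s_1={r,s}: X((r U s))=False (r U s)=True r=True s=True
s_2={}: X((r U s))=True (r U s)=False r=False s=False
s_3={q,s}: X((r U s))=True (r U s)=True r=False s=True
s_4={p,q,r,s}: X((r U s))=False (r U s)=True r=True s=True
s_5={p}: X((r U s))=False (r U s)=False r=False s=False
s_6={r}: X((r U s))=False (r U s)=False r=True s=False
G(X((r U s))) holds globally = False
First violation at position 1.

Answer: 1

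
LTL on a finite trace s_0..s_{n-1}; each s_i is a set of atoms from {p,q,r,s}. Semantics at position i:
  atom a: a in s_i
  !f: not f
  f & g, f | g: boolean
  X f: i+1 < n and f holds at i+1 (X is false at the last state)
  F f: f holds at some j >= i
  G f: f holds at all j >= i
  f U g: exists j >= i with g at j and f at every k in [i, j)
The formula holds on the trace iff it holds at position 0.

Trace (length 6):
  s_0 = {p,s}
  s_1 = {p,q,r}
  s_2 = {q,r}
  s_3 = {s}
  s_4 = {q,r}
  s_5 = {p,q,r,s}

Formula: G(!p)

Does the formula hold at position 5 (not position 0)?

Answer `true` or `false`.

s_0={p,s}: G(!p)=False !p=False p=True
s_1={p,q,r}: G(!p)=False !p=False p=True
s_2={q,r}: G(!p)=False !p=True p=False
s_3={s}: G(!p)=False !p=True p=False
s_4={q,r}: G(!p)=False !p=True p=False
s_5={p,q,r,s}: G(!p)=False !p=False p=True
Evaluating at position 5: result = False

Answer: false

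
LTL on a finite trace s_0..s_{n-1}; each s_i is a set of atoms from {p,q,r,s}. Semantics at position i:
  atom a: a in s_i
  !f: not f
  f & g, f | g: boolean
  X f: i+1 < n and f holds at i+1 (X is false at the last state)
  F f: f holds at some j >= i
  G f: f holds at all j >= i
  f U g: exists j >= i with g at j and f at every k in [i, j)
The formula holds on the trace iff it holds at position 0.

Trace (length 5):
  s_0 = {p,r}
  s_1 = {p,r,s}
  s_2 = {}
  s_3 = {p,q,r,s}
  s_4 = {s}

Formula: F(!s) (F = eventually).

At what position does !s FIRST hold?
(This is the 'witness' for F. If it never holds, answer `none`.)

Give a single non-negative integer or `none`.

s_0={p,r}: !s=True s=False
s_1={p,r,s}: !s=False s=True
s_2={}: !s=True s=False
s_3={p,q,r,s}: !s=False s=True
s_4={s}: !s=False s=True
F(!s) holds; first witness at position 0.

Answer: 0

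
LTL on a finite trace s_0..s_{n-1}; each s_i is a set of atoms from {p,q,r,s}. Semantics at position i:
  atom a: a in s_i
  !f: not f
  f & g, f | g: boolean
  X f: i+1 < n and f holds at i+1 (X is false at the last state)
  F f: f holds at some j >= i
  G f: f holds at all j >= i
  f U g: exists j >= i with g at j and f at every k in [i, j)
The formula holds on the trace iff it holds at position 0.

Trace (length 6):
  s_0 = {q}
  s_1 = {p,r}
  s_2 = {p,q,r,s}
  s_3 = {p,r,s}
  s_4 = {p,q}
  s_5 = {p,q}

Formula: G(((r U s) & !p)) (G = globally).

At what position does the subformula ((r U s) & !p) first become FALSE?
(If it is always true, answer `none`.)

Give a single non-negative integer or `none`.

Answer: 0

Derivation:
s_0={q}: ((r U s) & !p)=False (r U s)=False r=False s=False !p=True p=False
s_1={p,r}: ((r U s) & !p)=False (r U s)=True r=True s=False !p=False p=True
s_2={p,q,r,s}: ((r U s) & !p)=False (r U s)=True r=True s=True !p=False p=True
s_3={p,r,s}: ((r U s) & !p)=False (r U s)=True r=True s=True !p=False p=True
s_4={p,q}: ((r U s) & !p)=False (r U s)=False r=False s=False !p=False p=True
s_5={p,q}: ((r U s) & !p)=False (r U s)=False r=False s=False !p=False p=True
G(((r U s) & !p)) holds globally = False
First violation at position 0.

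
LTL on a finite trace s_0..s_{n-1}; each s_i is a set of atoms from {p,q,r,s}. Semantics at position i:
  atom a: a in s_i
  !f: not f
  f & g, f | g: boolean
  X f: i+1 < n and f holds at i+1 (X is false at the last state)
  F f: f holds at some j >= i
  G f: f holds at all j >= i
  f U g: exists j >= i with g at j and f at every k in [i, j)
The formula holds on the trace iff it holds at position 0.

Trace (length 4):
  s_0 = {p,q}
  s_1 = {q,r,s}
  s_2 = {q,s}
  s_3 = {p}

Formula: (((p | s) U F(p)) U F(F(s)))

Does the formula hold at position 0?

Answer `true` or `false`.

s_0={p,q}: (((p | s) U F(p)) U F(F(s)))=True ((p | s) U F(p))=True (p | s)=True p=True s=False F(p)=True F(F(s))=True F(s)=True
s_1={q,r,s}: (((p | s) U F(p)) U F(F(s)))=True ((p | s) U F(p))=True (p | s)=True p=False s=True F(p)=True F(F(s))=True F(s)=True
s_2={q,s}: (((p | s) U F(p)) U F(F(s)))=True ((p | s) U F(p))=True (p | s)=True p=False s=True F(p)=True F(F(s))=True F(s)=True
s_3={p}: (((p | s) U F(p)) U F(F(s)))=False ((p | s) U F(p))=True (p | s)=True p=True s=False F(p)=True F(F(s))=False F(s)=False

Answer: true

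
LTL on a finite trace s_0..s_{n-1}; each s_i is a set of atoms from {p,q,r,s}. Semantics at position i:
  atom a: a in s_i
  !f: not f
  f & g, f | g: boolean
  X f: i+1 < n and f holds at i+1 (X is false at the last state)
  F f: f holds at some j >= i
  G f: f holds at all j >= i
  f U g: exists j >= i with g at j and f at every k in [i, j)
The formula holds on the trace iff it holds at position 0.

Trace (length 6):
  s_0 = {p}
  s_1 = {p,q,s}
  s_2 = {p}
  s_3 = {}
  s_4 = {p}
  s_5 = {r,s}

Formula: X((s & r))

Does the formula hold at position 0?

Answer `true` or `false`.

s_0={p}: X((s & r))=False (s & r)=False s=False r=False
s_1={p,q,s}: X((s & r))=False (s & r)=False s=True r=False
s_2={p}: X((s & r))=False (s & r)=False s=False r=False
s_3={}: X((s & r))=False (s & r)=False s=False r=False
s_4={p}: X((s & r))=True (s & r)=False s=False r=False
s_5={r,s}: X((s & r))=False (s & r)=True s=True r=True

Answer: false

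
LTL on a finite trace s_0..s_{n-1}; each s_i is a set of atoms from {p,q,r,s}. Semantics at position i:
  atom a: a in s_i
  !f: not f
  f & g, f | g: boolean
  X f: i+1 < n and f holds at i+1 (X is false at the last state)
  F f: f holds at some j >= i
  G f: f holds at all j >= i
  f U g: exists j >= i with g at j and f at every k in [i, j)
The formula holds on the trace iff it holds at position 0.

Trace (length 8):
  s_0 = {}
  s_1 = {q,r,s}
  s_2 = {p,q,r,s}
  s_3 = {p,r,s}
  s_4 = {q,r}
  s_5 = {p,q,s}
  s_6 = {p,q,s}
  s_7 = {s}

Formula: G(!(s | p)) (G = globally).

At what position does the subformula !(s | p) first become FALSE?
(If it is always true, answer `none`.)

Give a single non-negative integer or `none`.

Answer: 1

Derivation:
s_0={}: !(s | p)=True (s | p)=False s=False p=False
s_1={q,r,s}: !(s | p)=False (s | p)=True s=True p=False
s_2={p,q,r,s}: !(s | p)=False (s | p)=True s=True p=True
s_3={p,r,s}: !(s | p)=False (s | p)=True s=True p=True
s_4={q,r}: !(s | p)=True (s | p)=False s=False p=False
s_5={p,q,s}: !(s | p)=False (s | p)=True s=True p=True
s_6={p,q,s}: !(s | p)=False (s | p)=True s=True p=True
s_7={s}: !(s | p)=False (s | p)=True s=True p=False
G(!(s | p)) holds globally = False
First violation at position 1.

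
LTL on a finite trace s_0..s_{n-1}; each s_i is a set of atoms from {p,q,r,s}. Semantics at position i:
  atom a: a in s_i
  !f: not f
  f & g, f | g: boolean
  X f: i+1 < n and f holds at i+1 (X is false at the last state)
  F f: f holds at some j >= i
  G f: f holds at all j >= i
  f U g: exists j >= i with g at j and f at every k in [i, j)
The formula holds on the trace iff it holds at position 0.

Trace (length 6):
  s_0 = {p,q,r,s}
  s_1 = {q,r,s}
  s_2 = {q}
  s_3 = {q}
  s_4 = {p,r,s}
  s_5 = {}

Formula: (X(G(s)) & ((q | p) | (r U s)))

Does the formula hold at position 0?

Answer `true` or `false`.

Answer: false

Derivation:
s_0={p,q,r,s}: (X(G(s)) & ((q | p) | (r U s)))=False X(G(s))=False G(s)=False s=True ((q | p) | (r U s))=True (q | p)=True q=True p=True (r U s)=True r=True
s_1={q,r,s}: (X(G(s)) & ((q | p) | (r U s)))=False X(G(s))=False G(s)=False s=True ((q | p) | (r U s))=True (q | p)=True q=True p=False (r U s)=True r=True
s_2={q}: (X(G(s)) & ((q | p) | (r U s)))=False X(G(s))=False G(s)=False s=False ((q | p) | (r U s))=True (q | p)=True q=True p=False (r U s)=False r=False
s_3={q}: (X(G(s)) & ((q | p) | (r U s)))=False X(G(s))=False G(s)=False s=False ((q | p) | (r U s))=True (q | p)=True q=True p=False (r U s)=False r=False
s_4={p,r,s}: (X(G(s)) & ((q | p) | (r U s)))=False X(G(s))=False G(s)=False s=True ((q | p) | (r U s))=True (q | p)=True q=False p=True (r U s)=True r=True
s_5={}: (X(G(s)) & ((q | p) | (r U s)))=False X(G(s))=False G(s)=False s=False ((q | p) | (r U s))=False (q | p)=False q=False p=False (r U s)=False r=False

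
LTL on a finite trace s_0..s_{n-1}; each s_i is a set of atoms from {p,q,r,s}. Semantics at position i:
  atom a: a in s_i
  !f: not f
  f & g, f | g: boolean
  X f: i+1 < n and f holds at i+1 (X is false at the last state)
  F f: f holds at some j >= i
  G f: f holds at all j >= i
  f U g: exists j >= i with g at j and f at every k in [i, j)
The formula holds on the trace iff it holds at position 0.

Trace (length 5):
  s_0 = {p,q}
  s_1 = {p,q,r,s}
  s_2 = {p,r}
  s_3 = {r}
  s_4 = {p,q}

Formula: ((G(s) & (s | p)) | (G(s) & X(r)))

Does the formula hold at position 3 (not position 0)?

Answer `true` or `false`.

Answer: false

Derivation:
s_0={p,q}: ((G(s) & (s | p)) | (G(s) & X(r)))=False (G(s) & (s | p))=False G(s)=False s=False (s | p)=True p=True (G(s) & X(r))=False X(r)=True r=False
s_1={p,q,r,s}: ((G(s) & (s | p)) | (G(s) & X(r)))=False (G(s) & (s | p))=False G(s)=False s=True (s | p)=True p=True (G(s) & X(r))=False X(r)=True r=True
s_2={p,r}: ((G(s) & (s | p)) | (G(s) & X(r)))=False (G(s) & (s | p))=False G(s)=False s=False (s | p)=True p=True (G(s) & X(r))=False X(r)=True r=True
s_3={r}: ((G(s) & (s | p)) | (G(s) & X(r)))=False (G(s) & (s | p))=False G(s)=False s=False (s | p)=False p=False (G(s) & X(r))=False X(r)=False r=True
s_4={p,q}: ((G(s) & (s | p)) | (G(s) & X(r)))=False (G(s) & (s | p))=False G(s)=False s=False (s | p)=True p=True (G(s) & X(r))=False X(r)=False r=False
Evaluating at position 3: result = False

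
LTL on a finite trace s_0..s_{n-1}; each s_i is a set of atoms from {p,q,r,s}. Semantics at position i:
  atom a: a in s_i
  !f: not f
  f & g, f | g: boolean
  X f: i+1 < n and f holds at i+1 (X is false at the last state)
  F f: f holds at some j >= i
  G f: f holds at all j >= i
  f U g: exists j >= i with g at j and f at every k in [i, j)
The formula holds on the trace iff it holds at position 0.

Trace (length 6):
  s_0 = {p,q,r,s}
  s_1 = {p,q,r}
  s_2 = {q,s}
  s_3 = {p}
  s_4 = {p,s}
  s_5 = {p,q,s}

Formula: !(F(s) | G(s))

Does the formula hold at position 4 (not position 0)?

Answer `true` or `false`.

Answer: false

Derivation:
s_0={p,q,r,s}: !(F(s) | G(s))=False (F(s) | G(s))=True F(s)=True s=True G(s)=False
s_1={p,q,r}: !(F(s) | G(s))=False (F(s) | G(s))=True F(s)=True s=False G(s)=False
s_2={q,s}: !(F(s) | G(s))=False (F(s) | G(s))=True F(s)=True s=True G(s)=False
s_3={p}: !(F(s) | G(s))=False (F(s) | G(s))=True F(s)=True s=False G(s)=False
s_4={p,s}: !(F(s) | G(s))=False (F(s) | G(s))=True F(s)=True s=True G(s)=True
s_5={p,q,s}: !(F(s) | G(s))=False (F(s) | G(s))=True F(s)=True s=True G(s)=True
Evaluating at position 4: result = False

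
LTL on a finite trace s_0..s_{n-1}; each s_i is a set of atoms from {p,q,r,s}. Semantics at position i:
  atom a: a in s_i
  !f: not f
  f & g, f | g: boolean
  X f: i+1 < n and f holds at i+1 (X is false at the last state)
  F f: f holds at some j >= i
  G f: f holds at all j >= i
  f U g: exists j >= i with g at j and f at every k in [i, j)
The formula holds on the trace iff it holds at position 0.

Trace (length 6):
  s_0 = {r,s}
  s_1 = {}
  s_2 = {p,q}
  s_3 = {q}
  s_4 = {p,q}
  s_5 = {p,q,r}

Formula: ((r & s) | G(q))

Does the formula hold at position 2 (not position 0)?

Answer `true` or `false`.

Answer: true

Derivation:
s_0={r,s}: ((r & s) | G(q))=True (r & s)=True r=True s=True G(q)=False q=False
s_1={}: ((r & s) | G(q))=False (r & s)=False r=False s=False G(q)=False q=False
s_2={p,q}: ((r & s) | G(q))=True (r & s)=False r=False s=False G(q)=True q=True
s_3={q}: ((r & s) | G(q))=True (r & s)=False r=False s=False G(q)=True q=True
s_4={p,q}: ((r & s) | G(q))=True (r & s)=False r=False s=False G(q)=True q=True
s_5={p,q,r}: ((r & s) | G(q))=True (r & s)=False r=True s=False G(q)=True q=True
Evaluating at position 2: result = True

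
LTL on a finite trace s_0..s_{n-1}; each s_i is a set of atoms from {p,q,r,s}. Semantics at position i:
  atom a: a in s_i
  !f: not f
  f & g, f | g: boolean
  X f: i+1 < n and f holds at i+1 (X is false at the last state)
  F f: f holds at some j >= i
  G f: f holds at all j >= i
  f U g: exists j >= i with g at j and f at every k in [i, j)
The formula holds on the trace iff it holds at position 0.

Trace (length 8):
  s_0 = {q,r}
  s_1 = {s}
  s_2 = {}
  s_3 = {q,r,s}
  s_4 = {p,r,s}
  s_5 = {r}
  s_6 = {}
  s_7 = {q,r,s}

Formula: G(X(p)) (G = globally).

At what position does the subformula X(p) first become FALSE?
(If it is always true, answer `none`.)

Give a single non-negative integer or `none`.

Answer: 0

Derivation:
s_0={q,r}: X(p)=False p=False
s_1={s}: X(p)=False p=False
s_2={}: X(p)=False p=False
s_3={q,r,s}: X(p)=True p=False
s_4={p,r,s}: X(p)=False p=True
s_5={r}: X(p)=False p=False
s_6={}: X(p)=False p=False
s_7={q,r,s}: X(p)=False p=False
G(X(p)) holds globally = False
First violation at position 0.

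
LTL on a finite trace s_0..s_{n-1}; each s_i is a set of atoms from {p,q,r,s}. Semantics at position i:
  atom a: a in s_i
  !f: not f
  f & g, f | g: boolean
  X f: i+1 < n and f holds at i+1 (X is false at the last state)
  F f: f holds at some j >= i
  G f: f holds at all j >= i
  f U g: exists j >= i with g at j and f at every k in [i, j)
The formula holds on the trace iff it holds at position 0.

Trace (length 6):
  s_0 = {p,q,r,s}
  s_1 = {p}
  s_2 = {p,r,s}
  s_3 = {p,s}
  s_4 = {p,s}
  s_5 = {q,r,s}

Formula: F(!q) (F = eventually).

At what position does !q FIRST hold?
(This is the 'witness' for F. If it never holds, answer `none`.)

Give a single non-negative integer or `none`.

s_0={p,q,r,s}: !q=False q=True
s_1={p}: !q=True q=False
s_2={p,r,s}: !q=True q=False
s_3={p,s}: !q=True q=False
s_4={p,s}: !q=True q=False
s_5={q,r,s}: !q=False q=True
F(!q) holds; first witness at position 1.

Answer: 1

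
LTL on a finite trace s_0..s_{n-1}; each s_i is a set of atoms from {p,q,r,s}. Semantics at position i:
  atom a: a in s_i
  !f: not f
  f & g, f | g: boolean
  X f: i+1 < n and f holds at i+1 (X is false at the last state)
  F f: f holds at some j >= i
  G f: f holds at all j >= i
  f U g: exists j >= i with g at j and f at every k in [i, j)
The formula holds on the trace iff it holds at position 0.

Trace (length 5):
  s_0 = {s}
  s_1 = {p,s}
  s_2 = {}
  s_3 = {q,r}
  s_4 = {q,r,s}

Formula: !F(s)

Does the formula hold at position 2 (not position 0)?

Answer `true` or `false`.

Answer: false

Derivation:
s_0={s}: !F(s)=False F(s)=True s=True
s_1={p,s}: !F(s)=False F(s)=True s=True
s_2={}: !F(s)=False F(s)=True s=False
s_3={q,r}: !F(s)=False F(s)=True s=False
s_4={q,r,s}: !F(s)=False F(s)=True s=True
Evaluating at position 2: result = False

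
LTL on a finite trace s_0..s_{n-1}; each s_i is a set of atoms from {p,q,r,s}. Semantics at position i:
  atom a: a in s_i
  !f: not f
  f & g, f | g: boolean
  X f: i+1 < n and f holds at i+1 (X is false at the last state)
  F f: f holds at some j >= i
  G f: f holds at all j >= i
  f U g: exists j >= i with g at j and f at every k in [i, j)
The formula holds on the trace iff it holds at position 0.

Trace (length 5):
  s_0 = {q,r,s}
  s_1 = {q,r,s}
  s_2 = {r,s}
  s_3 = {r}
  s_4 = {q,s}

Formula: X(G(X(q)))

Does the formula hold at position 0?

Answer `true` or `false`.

Answer: false

Derivation:
s_0={q,r,s}: X(G(X(q)))=False G(X(q))=False X(q)=True q=True
s_1={q,r,s}: X(G(X(q)))=False G(X(q))=False X(q)=False q=True
s_2={r,s}: X(G(X(q)))=False G(X(q))=False X(q)=False q=False
s_3={r}: X(G(X(q)))=False G(X(q))=False X(q)=True q=False
s_4={q,s}: X(G(X(q)))=False G(X(q))=False X(q)=False q=True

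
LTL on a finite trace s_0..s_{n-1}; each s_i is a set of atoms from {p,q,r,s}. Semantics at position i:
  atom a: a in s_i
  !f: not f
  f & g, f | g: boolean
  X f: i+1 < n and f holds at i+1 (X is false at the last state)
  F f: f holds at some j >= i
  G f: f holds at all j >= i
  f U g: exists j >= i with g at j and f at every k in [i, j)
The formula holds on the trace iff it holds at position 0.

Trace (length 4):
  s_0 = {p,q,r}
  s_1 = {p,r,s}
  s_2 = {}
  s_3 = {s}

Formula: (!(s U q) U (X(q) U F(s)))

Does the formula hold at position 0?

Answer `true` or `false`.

Answer: true

Derivation:
s_0={p,q,r}: (!(s U q) U (X(q) U F(s)))=True !(s U q)=False (s U q)=True s=False q=True (X(q) U F(s))=True X(q)=False F(s)=True
s_1={p,r,s}: (!(s U q) U (X(q) U F(s)))=True !(s U q)=True (s U q)=False s=True q=False (X(q) U F(s))=True X(q)=False F(s)=True
s_2={}: (!(s U q) U (X(q) U F(s)))=True !(s U q)=True (s U q)=False s=False q=False (X(q) U F(s))=True X(q)=False F(s)=True
s_3={s}: (!(s U q) U (X(q) U F(s)))=True !(s U q)=True (s U q)=False s=True q=False (X(q) U F(s))=True X(q)=False F(s)=True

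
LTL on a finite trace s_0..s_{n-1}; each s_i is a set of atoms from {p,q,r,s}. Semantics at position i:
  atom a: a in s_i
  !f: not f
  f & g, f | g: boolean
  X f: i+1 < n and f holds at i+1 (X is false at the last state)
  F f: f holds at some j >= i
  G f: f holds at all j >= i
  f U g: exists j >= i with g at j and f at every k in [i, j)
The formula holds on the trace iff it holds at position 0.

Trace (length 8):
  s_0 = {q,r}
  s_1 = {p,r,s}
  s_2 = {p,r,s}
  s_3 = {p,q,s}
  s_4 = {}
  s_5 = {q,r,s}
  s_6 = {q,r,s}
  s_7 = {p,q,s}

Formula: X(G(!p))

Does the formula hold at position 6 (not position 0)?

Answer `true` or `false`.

Answer: false

Derivation:
s_0={q,r}: X(G(!p))=False G(!p)=False !p=True p=False
s_1={p,r,s}: X(G(!p))=False G(!p)=False !p=False p=True
s_2={p,r,s}: X(G(!p))=False G(!p)=False !p=False p=True
s_3={p,q,s}: X(G(!p))=False G(!p)=False !p=False p=True
s_4={}: X(G(!p))=False G(!p)=False !p=True p=False
s_5={q,r,s}: X(G(!p))=False G(!p)=False !p=True p=False
s_6={q,r,s}: X(G(!p))=False G(!p)=False !p=True p=False
s_7={p,q,s}: X(G(!p))=False G(!p)=False !p=False p=True
Evaluating at position 6: result = False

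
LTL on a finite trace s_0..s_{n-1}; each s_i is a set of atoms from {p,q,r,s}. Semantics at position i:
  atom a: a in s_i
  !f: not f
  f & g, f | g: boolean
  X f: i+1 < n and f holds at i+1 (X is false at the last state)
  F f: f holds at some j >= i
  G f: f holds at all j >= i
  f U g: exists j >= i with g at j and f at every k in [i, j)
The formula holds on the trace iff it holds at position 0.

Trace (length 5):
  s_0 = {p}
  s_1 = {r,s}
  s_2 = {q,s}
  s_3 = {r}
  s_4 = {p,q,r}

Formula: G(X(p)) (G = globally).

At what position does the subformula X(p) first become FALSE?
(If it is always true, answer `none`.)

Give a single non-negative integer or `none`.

s_0={p}: X(p)=False p=True
s_1={r,s}: X(p)=False p=False
s_2={q,s}: X(p)=False p=False
s_3={r}: X(p)=True p=False
s_4={p,q,r}: X(p)=False p=True
G(X(p)) holds globally = False
First violation at position 0.

Answer: 0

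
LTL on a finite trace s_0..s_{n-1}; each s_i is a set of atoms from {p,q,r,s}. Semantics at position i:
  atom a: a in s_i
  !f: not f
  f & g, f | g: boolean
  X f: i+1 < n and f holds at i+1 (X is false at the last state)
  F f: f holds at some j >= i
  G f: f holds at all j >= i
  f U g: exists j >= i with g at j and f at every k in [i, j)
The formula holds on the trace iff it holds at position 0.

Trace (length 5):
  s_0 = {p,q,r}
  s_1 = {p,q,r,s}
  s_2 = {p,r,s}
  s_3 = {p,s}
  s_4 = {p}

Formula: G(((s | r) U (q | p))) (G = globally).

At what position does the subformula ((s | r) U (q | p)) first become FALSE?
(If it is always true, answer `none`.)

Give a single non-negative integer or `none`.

Answer: none

Derivation:
s_0={p,q,r}: ((s | r) U (q | p))=True (s | r)=True s=False r=True (q | p)=True q=True p=True
s_1={p,q,r,s}: ((s | r) U (q | p))=True (s | r)=True s=True r=True (q | p)=True q=True p=True
s_2={p,r,s}: ((s | r) U (q | p))=True (s | r)=True s=True r=True (q | p)=True q=False p=True
s_3={p,s}: ((s | r) U (q | p))=True (s | r)=True s=True r=False (q | p)=True q=False p=True
s_4={p}: ((s | r) U (q | p))=True (s | r)=False s=False r=False (q | p)=True q=False p=True
G(((s | r) U (q | p))) holds globally = True
No violation — formula holds at every position.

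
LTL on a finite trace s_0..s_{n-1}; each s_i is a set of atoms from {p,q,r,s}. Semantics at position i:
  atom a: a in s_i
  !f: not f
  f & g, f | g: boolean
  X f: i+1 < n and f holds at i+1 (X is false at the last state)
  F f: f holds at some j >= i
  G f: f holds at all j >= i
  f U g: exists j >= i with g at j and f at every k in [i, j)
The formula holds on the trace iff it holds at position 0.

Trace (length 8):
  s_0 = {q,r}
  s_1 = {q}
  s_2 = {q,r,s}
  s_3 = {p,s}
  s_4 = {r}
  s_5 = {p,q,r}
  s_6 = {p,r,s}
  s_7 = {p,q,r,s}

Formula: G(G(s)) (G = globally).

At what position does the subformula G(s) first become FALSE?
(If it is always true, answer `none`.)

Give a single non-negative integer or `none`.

Answer: 0

Derivation:
s_0={q,r}: G(s)=False s=False
s_1={q}: G(s)=False s=False
s_2={q,r,s}: G(s)=False s=True
s_3={p,s}: G(s)=False s=True
s_4={r}: G(s)=False s=False
s_5={p,q,r}: G(s)=False s=False
s_6={p,r,s}: G(s)=True s=True
s_7={p,q,r,s}: G(s)=True s=True
G(G(s)) holds globally = False
First violation at position 0.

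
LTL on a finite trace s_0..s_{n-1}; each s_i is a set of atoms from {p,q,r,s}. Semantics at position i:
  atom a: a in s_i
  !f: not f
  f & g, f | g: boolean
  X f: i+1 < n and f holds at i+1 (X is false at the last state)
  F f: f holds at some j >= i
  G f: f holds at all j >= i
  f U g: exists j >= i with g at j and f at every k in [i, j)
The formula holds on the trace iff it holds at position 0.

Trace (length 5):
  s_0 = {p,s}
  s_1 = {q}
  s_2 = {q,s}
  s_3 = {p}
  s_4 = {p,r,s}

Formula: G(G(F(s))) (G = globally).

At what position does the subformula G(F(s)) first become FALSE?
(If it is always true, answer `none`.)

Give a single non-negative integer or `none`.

Answer: none

Derivation:
s_0={p,s}: G(F(s))=True F(s)=True s=True
s_1={q}: G(F(s))=True F(s)=True s=False
s_2={q,s}: G(F(s))=True F(s)=True s=True
s_3={p}: G(F(s))=True F(s)=True s=False
s_4={p,r,s}: G(F(s))=True F(s)=True s=True
G(G(F(s))) holds globally = True
No violation — formula holds at every position.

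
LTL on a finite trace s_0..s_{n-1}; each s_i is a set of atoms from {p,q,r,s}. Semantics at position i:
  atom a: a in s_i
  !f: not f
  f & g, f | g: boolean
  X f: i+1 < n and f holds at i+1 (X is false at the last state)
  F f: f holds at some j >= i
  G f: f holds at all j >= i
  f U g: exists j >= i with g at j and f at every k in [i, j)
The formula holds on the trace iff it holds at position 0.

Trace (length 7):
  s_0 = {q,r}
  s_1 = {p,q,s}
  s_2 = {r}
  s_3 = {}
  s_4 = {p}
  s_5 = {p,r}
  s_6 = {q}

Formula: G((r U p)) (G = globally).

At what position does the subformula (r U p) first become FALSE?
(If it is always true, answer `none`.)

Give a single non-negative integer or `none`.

s_0={q,r}: (r U p)=True r=True p=False
s_1={p,q,s}: (r U p)=True r=False p=True
s_2={r}: (r U p)=False r=True p=False
s_3={}: (r U p)=False r=False p=False
s_4={p}: (r U p)=True r=False p=True
s_5={p,r}: (r U p)=True r=True p=True
s_6={q}: (r U p)=False r=False p=False
G((r U p)) holds globally = False
First violation at position 2.

Answer: 2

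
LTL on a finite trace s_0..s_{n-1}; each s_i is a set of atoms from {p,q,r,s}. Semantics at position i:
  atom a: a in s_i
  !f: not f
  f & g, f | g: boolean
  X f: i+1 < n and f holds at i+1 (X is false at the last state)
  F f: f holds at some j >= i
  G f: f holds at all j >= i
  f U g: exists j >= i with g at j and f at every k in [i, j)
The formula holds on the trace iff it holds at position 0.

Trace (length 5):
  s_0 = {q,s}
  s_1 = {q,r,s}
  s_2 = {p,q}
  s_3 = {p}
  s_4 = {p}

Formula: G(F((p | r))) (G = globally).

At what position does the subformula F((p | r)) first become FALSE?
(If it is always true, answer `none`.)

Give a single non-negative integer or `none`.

Answer: none

Derivation:
s_0={q,s}: F((p | r))=True (p | r)=False p=False r=False
s_1={q,r,s}: F((p | r))=True (p | r)=True p=False r=True
s_2={p,q}: F((p | r))=True (p | r)=True p=True r=False
s_3={p}: F((p | r))=True (p | r)=True p=True r=False
s_4={p}: F((p | r))=True (p | r)=True p=True r=False
G(F((p | r))) holds globally = True
No violation — formula holds at every position.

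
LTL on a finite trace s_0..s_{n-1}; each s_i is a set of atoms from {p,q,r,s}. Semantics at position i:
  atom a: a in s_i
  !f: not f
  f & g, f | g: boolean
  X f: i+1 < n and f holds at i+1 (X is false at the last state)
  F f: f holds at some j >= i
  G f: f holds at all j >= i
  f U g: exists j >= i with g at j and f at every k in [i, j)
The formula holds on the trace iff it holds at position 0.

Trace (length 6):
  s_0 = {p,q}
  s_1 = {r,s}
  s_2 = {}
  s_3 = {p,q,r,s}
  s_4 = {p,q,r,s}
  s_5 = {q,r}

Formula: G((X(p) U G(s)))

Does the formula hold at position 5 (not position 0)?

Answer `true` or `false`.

s_0={p,q}: G((X(p) U G(s)))=False (X(p) U G(s))=False X(p)=False p=True G(s)=False s=False
s_1={r,s}: G((X(p) U G(s)))=False (X(p) U G(s))=False X(p)=False p=False G(s)=False s=True
s_2={}: G((X(p) U G(s)))=False (X(p) U G(s))=False X(p)=True p=False G(s)=False s=False
s_3={p,q,r,s}: G((X(p) U G(s)))=False (X(p) U G(s))=False X(p)=True p=True G(s)=False s=True
s_4={p,q,r,s}: G((X(p) U G(s)))=False (X(p) U G(s))=False X(p)=False p=True G(s)=False s=True
s_5={q,r}: G((X(p) U G(s)))=False (X(p) U G(s))=False X(p)=False p=False G(s)=False s=False
Evaluating at position 5: result = False

Answer: false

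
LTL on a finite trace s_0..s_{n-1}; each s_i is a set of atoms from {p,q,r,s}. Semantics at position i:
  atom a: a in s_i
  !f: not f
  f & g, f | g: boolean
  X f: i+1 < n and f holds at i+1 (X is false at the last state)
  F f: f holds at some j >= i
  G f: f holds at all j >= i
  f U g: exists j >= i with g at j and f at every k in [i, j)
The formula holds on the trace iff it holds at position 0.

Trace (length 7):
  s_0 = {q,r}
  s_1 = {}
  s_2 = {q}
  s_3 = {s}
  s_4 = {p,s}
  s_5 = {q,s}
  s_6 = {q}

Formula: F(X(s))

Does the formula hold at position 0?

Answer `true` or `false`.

s_0={q,r}: F(X(s))=True X(s)=False s=False
s_1={}: F(X(s))=True X(s)=False s=False
s_2={q}: F(X(s))=True X(s)=True s=False
s_3={s}: F(X(s))=True X(s)=True s=True
s_4={p,s}: F(X(s))=True X(s)=True s=True
s_5={q,s}: F(X(s))=False X(s)=False s=True
s_6={q}: F(X(s))=False X(s)=False s=False

Answer: true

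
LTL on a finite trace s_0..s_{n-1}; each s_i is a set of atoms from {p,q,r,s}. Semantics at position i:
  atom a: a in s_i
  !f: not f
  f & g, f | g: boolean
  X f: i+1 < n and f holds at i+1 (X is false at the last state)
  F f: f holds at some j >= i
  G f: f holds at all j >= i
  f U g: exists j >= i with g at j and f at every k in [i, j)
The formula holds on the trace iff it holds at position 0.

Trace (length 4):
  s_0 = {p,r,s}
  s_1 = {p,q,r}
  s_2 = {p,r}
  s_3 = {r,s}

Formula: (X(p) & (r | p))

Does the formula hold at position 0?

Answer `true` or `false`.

Answer: true

Derivation:
s_0={p,r,s}: (X(p) & (r | p))=True X(p)=True p=True (r | p)=True r=True
s_1={p,q,r}: (X(p) & (r | p))=True X(p)=True p=True (r | p)=True r=True
s_2={p,r}: (X(p) & (r | p))=False X(p)=False p=True (r | p)=True r=True
s_3={r,s}: (X(p) & (r | p))=False X(p)=False p=False (r | p)=True r=True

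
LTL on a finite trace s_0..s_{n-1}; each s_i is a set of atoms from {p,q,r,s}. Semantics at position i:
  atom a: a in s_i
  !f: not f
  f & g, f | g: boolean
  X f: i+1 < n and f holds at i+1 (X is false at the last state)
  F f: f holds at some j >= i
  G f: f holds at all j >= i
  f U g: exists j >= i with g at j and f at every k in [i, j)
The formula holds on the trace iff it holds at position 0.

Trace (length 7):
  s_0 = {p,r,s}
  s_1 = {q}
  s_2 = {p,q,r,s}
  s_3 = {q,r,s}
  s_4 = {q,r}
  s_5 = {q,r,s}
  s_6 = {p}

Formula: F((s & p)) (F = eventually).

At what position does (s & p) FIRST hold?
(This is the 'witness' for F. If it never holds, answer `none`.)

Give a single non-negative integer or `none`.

Answer: 0

Derivation:
s_0={p,r,s}: (s & p)=True s=True p=True
s_1={q}: (s & p)=False s=False p=False
s_2={p,q,r,s}: (s & p)=True s=True p=True
s_3={q,r,s}: (s & p)=False s=True p=False
s_4={q,r}: (s & p)=False s=False p=False
s_5={q,r,s}: (s & p)=False s=True p=False
s_6={p}: (s & p)=False s=False p=True
F((s & p)) holds; first witness at position 0.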